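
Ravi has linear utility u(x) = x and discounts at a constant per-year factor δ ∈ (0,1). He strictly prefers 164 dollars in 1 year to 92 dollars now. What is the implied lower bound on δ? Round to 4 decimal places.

Under u(x) = x this choice says 92 < δ·164.
Dividing through by 164 gives δ > 0.56098.

δ > 0.5610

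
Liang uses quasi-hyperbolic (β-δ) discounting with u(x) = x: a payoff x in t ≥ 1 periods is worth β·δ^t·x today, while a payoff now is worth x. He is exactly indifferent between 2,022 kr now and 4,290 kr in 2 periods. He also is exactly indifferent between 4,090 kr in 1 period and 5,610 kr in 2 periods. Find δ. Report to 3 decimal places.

δ ≈ 0.729

The second indifference involves only future payoffs, so β cancels: β·δ^1·4090 = β·δ^2·5610, giving δ = 4090/5610 = 0.72906.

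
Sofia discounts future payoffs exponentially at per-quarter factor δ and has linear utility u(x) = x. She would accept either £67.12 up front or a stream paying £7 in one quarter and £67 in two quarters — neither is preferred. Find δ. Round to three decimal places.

Equating present values: 67.12 = 7δ + 67δ².
That is, 67δ² + 7δ − 67.12 = 0, a quadratic in δ.
δ = (−7 + √(7² + 4·67·67.12)) / (2·67) = (−7 + √18037.16) / 134 ≈ 0.950.

δ ≈ 0.950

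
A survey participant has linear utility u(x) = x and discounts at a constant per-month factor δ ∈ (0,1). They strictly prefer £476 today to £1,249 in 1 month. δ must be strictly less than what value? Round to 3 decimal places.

Comparing present values: 476 > δ·1249.
So δ < 476/1249 = 0.38110.

δ < 0.381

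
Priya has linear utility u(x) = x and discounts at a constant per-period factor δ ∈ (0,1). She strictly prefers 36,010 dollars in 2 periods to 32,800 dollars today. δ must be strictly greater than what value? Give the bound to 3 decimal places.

The preference means 32800 < δ^2·36010.
So δ^2 > 32800/36010 = 0.91086; taking the square root of both positive sides preserves the inequality.
δ > 0.91086^(1/2) = 0.954.

δ > 0.954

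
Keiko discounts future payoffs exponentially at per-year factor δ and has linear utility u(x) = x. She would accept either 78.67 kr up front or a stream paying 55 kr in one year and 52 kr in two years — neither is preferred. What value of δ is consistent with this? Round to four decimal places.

Equating present values: 78.67 = 55δ + 52δ².
So 52δ² + 55δ − 78.67 = 0.
By the quadratic formula (taking the positive root), δ = (−55 + √19388.36) / 104 ≈ 0.8100.

δ ≈ 0.8100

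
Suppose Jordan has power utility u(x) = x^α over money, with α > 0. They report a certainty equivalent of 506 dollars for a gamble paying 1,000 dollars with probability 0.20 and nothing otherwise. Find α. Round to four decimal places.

Since u(0) = 0, the lottery's EU is 0.20·1000^α.
Equating: 506^α = 0.20·1000^α, i.e. 0.5060^α = 0.20.
α = ln(0.20) / ln(506/1000) = -1.6094379/-0.6812186 ≈ 2.3626.

α ≈ 2.3626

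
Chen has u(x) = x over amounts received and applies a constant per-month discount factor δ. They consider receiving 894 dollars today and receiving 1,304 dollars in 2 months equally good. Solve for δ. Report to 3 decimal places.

Indifference means u(894) = δ^2 · u(1304), so δ^2 = u(894)/u(1304).
With u(x) = x: δ^2 = 894/1304 = 0.68558.
So δ = 0.68558^(1/2) ≈ 0.828.

δ ≈ 0.828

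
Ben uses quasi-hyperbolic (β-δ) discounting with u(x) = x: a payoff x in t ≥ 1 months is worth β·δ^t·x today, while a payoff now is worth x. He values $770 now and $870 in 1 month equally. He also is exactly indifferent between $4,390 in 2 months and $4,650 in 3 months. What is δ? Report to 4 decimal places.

δ ≈ 0.9441

Both payoffs in the second observation are in the future, so β drops out: δ^2·4390 = δ^3·4650 ⇒ δ = 4390/4650 = 0.94409.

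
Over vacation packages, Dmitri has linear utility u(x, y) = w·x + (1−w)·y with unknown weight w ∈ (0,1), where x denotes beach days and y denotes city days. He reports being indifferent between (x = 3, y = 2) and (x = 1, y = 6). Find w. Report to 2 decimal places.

u(3,2) = u(1,6) means w·3 + (1−w)·2 = w·1 + (1−w)·6.
w·(3−1) = (1−w)·(6−2), i.e. w·2 = (1−w)·4.
The marginal rate of substitution is 4/2, so w = 4/(2+4) = 0.67.

w = 0.67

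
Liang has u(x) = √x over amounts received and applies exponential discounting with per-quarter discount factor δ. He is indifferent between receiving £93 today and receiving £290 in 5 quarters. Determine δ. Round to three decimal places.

δ ≈ 0.893

Equating discounted utilities: u(93) = δ^5·u(290) ⇒ δ^5 = u(93)/u(290).
Since u(x) = √x, δ^5 = √(93/290) = 0.56629.
So δ = 0.56629^(1/5) ≈ 0.893.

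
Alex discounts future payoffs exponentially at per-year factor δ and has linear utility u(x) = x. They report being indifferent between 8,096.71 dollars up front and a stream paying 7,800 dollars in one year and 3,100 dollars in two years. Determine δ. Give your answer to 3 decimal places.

Equating present values: 8096.71 = 7800δ + 3100δ².
Rearranged: 3100δ² + 7800δ − 8096.71 = 0.
δ = (−7800 + √(7800² + 4·3100·8096.71)) / (2·3100) = (−7800 + √161239204.00) / 6200 ≈ 0.790.

δ ≈ 0.790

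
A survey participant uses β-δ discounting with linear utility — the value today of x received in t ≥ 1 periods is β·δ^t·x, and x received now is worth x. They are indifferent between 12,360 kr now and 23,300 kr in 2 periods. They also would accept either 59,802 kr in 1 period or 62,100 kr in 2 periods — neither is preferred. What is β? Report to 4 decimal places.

β ≈ 0.5720

From the later pair, β·δ^1·59802 = β·δ^2·62100; dividing through, δ = 59802/62100 = 0.96300.
Substituting δ into 12360 = β·δ^2·23300: β = 12360/(21607.481) ≈ 0.5720.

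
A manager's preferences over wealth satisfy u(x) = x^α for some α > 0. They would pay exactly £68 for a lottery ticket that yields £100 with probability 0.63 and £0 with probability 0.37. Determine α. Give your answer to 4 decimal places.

EU(lottery) = 0.63·100^α + 0.37·0 = 0.63·100^α.
Setting u(68) equal to that: 68^α = 0.63·100^α ⇒ (68/100)^α = 0.63.
Take logs: α = ln 0.63 / ln(68/100) ≈ 1.198031.

α ≈ 1.1980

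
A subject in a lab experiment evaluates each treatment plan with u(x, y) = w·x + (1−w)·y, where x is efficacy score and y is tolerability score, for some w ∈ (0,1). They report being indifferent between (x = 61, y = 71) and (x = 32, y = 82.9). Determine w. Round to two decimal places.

Indifference: w·61 + (1−w)·71 = w·32 + (1−w)·82.9.
Rearranging, 29·w − 11.9·(1−w) = 0.
So w/(1−w) = 11.9/29 = 0.4103, giving w = 11.9/(29+11.9) = 0.29.

w = 0.29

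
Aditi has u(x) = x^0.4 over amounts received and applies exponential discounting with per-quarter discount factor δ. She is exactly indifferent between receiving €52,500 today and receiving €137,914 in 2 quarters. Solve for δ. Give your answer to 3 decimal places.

The payoff in 2 quarters is discounted by δ^2, so u(52500) = δ^2·u(137914) and δ^2 = u(52500)/u(137914).
Since u(x) = x^0.4, δ^2 = (52500/137914)^0.4 = 0.38067^0.4 = 0.67955.
Taking the square root: δ = 0.67955^(1/2) ≈ 0.824.

δ ≈ 0.824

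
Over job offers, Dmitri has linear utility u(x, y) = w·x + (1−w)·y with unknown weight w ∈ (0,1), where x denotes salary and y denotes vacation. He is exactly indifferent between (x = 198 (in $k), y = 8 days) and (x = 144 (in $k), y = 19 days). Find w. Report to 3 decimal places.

w = 0.169

Equating utilities: w·198 + (1−w)·8 = w·144 + (1−w)·19.
Collecting terms: w·54 = (1−w)·11.
Hence w = 11/(54+11) = 11/65 = 0.169.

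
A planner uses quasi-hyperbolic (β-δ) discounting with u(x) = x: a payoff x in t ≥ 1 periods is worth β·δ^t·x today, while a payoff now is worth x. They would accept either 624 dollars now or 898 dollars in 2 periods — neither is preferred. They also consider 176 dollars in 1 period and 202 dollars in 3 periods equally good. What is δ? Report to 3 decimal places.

δ ≈ 0.933

Both payoffs in the second observation are in the future, so β drops out: δ^1·176 = δ^3·202 ⇒ δ^2 = 176/202 = 0.87129, so δ = 0.93343.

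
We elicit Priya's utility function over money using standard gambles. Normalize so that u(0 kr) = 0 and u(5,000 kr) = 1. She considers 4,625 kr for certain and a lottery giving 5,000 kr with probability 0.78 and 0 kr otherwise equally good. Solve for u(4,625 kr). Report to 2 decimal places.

0.78

The indifference gives u(4,625 kr) = 0.78·u(5,000 kr) + 0.22·u(0 kr) = 0.78·1 + 0.22·0 = 0.78.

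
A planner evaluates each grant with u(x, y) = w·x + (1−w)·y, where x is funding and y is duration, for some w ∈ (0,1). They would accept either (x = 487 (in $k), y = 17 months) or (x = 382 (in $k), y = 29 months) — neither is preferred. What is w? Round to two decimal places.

w = 0.10

Indifference: w·487 + (1−w)·17 = w·382 + (1−w)·29.
Rearranging, 105·w − 12·(1−w) = 0.
The marginal rate of substitution is 12/105, so w = 12/(105+12) = 0.10.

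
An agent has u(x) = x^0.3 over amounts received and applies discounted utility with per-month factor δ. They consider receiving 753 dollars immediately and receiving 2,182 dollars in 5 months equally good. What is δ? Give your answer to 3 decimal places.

δ ≈ 0.938

Equating discounted utilities: u(753) = δ^5·u(2182) ⇒ δ^5 = u(753)/u(2182).
With u(x) = x^0.3: δ^5 = 753^0.3/2182^0.3 = (753/2182)^0.3 = 0.72675.
So δ = 0.72675^(1/5) ≈ 0.938.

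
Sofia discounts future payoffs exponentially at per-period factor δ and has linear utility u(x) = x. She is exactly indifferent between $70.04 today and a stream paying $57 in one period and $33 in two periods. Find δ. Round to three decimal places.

Present value of the stream is 57·δ + 33·δ². Indifference gives 57δ + 33δ² = 70.04.
So 33δ² + 57δ − 70.04 = 0.
By the quadratic formula (taking the positive root), δ = (−57 + √12494.28) / 66 ≈ 0.830.

δ ≈ 0.830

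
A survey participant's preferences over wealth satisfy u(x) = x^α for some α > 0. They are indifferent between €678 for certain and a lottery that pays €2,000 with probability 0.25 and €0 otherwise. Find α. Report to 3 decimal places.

Since u(0) = 0, the lottery's EU is 0.25·2000^α.
Setting u(678) equal to that: 678^α = 0.25·2000^α ⇒ (678/2000)^α = 0.25.
Taking logs: α·ln(678/2000) = ln(0.25), so α = -1.386294 / -1.081755 ≈ 1.282.

α ≈ 1.282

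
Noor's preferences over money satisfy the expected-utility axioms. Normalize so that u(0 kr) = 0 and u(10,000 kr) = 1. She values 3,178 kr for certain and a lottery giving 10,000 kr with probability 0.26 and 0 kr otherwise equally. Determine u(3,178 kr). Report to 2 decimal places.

The indifference gives u(3,178 kr) = 0.26·u(10,000 kr) + 0.74·u(0 kr) = 0.26·1 + 0.74·0 = 0.26.

0.26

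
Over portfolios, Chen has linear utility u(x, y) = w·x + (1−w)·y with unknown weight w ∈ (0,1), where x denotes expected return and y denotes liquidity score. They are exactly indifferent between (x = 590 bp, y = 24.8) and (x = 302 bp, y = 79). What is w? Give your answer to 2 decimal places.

w = 0.16

Equating utilities: w·590 + (1−w)·24.8 = w·302 + (1−w)·79.
Collecting terms: w·288 = (1−w)·54.2.
Hence w = 54.2/(288+54.2) = 54.2/342.2 = 0.16.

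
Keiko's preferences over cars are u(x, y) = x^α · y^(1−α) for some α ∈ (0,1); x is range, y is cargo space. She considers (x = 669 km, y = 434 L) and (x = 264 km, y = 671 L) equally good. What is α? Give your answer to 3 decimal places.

α ≈ 0.319

Indifference: 669^α · 434^(1−α) = 264^α · 671^(1−α).
(669/264)^α = (671/434)^(1−α); take logs: α·ln(669/264) = (1−α)·ln(671/434), i.e. α·0.929835 = (1−α)·0.435725.
So α/(1−α) = (0.435725)/(0.929835) = 0.468605, and α = 0.468605/1.468605 ≈ 0.319.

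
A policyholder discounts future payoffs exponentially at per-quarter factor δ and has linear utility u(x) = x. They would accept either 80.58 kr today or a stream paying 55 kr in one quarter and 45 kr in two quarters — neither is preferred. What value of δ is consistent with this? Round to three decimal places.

Equating present values: 80.58 = 55δ + 45δ².
Rearranged: 45δ² + 55δ − 80.58 = 0.
By the quadratic formula (taking the positive root), δ = (−55 + √17529.40) / 90 ≈ 0.860.

δ ≈ 0.860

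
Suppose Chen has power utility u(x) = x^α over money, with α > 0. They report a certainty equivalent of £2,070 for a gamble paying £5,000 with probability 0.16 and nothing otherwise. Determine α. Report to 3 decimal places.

α ≈ 2.078

The lottery's expected utility is 0.16·u(5000) + 0.84·u(0) = 0.16·5000^α (since u(0) = 0 for α > 0).
Equating: 2070^α = 0.16·5000^α, i.e. 0.4140^α = 0.16.
Taking logs: α·ln(2070/5000) = ln(0.16), so α = -1.832581 / -0.881889 ≈ 2.078.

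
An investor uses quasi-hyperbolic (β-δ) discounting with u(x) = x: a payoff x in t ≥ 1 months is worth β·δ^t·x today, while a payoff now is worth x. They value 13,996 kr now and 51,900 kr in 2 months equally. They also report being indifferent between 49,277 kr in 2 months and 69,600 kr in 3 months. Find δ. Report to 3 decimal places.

The second indifference involves only future payoffs, so β cancels: β·δ^2·49277 = β·δ^3·69600, giving δ = 49277/69600 = 0.70800.

δ ≈ 0.708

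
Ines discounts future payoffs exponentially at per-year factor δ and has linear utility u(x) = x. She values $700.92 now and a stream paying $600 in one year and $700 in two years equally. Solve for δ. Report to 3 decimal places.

δ ≈ 0.660

Equating present values: 700.92 = 600δ + 700δ².
Rearranged: 700δ² + 600δ − 700.92 = 0.
The positive root is δ = [−600 + √(600² + 4·700·700.92)] / (2·700) = (−600 + 1524.000)/1400 ≈ 0.660.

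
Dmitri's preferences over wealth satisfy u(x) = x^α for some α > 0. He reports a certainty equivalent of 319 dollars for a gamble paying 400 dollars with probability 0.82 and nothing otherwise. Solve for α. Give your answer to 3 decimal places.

α ≈ 0.877

The lottery's expected utility is 0.82·u(400) + 0.18·u(0) = 0.82·400^α (since u(0) = 0 for α > 0).
Setting u(319) equal to that: 319^α = 0.82·400^α ⇒ (319/400)^α = 0.82.
α = ln(0.82) / ln(319/400) = -0.198451/-0.226273 ≈ 0.877.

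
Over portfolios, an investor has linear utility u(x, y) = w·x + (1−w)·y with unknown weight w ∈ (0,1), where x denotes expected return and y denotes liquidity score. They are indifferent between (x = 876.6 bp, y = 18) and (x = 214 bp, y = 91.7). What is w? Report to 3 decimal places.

Indifference: w·876.6 + (1−w)·18 = w·214 + (1−w)·91.7.
Collecting terms: w·662.6 = (1−w)·73.7.
So w/(1−w) = 73.7/662.6 = 0.1112, giving w = 73.7/(662.6+73.7) = 0.100.

w = 0.100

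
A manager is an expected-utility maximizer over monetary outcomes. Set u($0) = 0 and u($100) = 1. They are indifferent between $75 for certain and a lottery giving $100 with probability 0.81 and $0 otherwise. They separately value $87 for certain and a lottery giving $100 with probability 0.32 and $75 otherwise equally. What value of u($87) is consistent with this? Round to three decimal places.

First, u($75) = 0.81·u($100) + 0.19·u($0) = 0.81.
The second indifference gives u($87) = 0.32·u($100) + 0.68·u($75) = 0.32·1.00 + 0.68·0.81 = 0.8708.

0.871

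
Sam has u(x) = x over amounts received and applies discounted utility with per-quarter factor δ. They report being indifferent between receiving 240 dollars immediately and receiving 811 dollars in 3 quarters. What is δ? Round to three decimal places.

δ ≈ 0.666

The payoff in 3 quarters is discounted by δ^3, so u(240) = δ^3·u(811) and δ^3 = u(240)/u(811).
With u(x) = x: δ^3 = 240/811 = 0.29593.
So δ = 0.29593^(1/3) ≈ 0.666.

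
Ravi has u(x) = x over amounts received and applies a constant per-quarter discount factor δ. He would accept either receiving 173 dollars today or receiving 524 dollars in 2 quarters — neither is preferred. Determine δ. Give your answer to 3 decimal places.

δ ≈ 0.575

Indifference means u(173) = δ^2 · u(524), so δ^2 = u(173)/u(524).
With u(x) = x: δ^2 = 173/524 = 0.33015.
So δ = 0.33015^(1/2) ≈ 0.575.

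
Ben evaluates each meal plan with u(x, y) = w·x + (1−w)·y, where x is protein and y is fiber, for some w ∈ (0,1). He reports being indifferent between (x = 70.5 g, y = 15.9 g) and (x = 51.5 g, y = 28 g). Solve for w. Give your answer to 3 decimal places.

w = 0.389

Equating utilities: w·70.5 + (1−w)·15.9 = w·51.5 + (1−w)·28.
Rearranging, 19·w − 12.1·(1−w) = 0.
Hence w = 12.1/(19+12.1) = 12.1/31.1 = 0.389.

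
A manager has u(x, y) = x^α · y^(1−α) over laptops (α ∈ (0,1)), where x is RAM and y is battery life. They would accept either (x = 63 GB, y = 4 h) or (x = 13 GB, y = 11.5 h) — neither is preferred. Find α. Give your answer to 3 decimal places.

Indifference: 63^α · 4^(1−α) = 13^α · 11.5^(1−α).
Rearrange to (63/13)^α = (11.5/4)^(1−α) and take logs: α·1.578185 = (1−α)·1.056053.
With A = 1.578185 and B = 1.056053: α·A = (1−α)·B, so α = B/(A+B) = 1.056053/2.634238 ≈ 0.401.

α ≈ 0.401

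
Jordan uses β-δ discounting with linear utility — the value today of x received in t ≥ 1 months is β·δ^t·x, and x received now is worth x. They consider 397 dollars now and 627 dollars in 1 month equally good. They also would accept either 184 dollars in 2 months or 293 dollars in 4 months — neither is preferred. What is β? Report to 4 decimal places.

β ≈ 0.7990

The second indifference involves only future payoffs, so β cancels: β·δ^2·184 = β·δ^4·293, giving δ^2 = 184/293 = 0.62799, so δ = 0.79246.
The first indifference: 397 = β·δ·627, so β = 397/(δ·627) = 397/(0.79246·627) ≈ 0.7990.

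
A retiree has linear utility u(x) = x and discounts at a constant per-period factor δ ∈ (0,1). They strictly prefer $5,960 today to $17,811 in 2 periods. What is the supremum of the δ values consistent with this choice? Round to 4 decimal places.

δ < 0.5785

The preference means 5960 > δ^2·17811.
Hence δ^2 < 5960/17811 = 0.33462, and x ↦ x^(1/2) is increasing on (0,∞).
δ < (5960/17811)^(1/2) ≈ 0.5785.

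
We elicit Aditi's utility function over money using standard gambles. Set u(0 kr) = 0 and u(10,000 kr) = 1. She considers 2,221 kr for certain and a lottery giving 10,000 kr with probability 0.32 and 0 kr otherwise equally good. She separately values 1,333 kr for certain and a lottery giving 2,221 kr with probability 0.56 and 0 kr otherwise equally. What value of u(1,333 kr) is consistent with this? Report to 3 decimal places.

First, u(2,221 kr) = 0.32·u(10,000 kr) + 0.68·u(0 kr) = 0.32.
The second indifference gives u(1,333 kr) = 0.56·u(2,221 kr) + 0.44·u(0 kr) = 0.56·0.32 + 0.44·0.00 = 0.1792.

0.179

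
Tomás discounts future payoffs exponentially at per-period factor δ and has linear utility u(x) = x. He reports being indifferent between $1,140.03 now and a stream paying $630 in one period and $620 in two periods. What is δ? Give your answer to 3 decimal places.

Present value of the stream is 630·δ + 620·δ². Indifference gives 630δ + 620δ² = 1140.03.
So 620δ² + 630δ − 1140.03 = 0.
δ = (−630 + √(630² + 4·620·1140.03)) / (2·620) = (−630 + √3224174.40) / 1240 ≈ 0.940.

δ ≈ 0.940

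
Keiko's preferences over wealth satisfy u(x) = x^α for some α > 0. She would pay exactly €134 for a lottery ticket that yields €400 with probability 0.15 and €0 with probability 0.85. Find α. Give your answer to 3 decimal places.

EU(lottery) = 0.15·400^α + 0.85·0 = 0.15·400^α.
Indifference: 134^α = 0.15·400^α, so (134/400)^α = 0.15.
α = ln(0.15) / ln(134/400) = -1.897120/-1.093625 ≈ 1.735.

α ≈ 1.735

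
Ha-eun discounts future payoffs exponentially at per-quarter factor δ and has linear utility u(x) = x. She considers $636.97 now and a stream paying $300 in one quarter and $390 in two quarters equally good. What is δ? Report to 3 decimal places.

The stream is worth 300δ + 390δ² today, so 300δ + 390δ² = 636.97.
That is, 390δ² + 300δ − 636.97 = 0, a quadratic in δ.
By the quadratic formula (taking the positive root), δ = (−300 + √1083673.20) / 780 ≈ 0.950.

δ ≈ 0.950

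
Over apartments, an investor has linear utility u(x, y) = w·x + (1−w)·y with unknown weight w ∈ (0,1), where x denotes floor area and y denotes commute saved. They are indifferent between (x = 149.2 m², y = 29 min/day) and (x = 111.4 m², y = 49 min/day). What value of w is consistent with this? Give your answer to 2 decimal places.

Indifference: w·149.2 + (1−w)·29 = w·111.4 + (1−w)·49.
Rearranging, 37.8·w − 20·(1−w) = 0.
The marginal rate of substitution is 20/37.8, so w = 20/(37.8+20) = 0.35.

w = 0.35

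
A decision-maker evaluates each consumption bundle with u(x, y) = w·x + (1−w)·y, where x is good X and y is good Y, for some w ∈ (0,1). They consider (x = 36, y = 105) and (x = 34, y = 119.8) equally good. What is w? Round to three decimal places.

Equating utilities: w·36 + (1−w)·105 = w·34 + (1−w)·119.8.
w·(36−34) = (1−w)·(119.8−105), i.e. w·2 = (1−w)·14.8.
The marginal rate of substitution is 14.8/2, so w = 14.8/(2+14.8) = 0.881.

w = 0.881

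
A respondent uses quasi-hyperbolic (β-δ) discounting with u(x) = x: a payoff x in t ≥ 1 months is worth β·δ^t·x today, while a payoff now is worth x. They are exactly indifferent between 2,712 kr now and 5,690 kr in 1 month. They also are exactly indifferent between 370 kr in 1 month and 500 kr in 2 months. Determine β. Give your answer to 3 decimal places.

β ≈ 0.644

The second indifference involves only future payoffs, so β cancels: β·δ^1·370 = β·δ^2·500, giving δ = 370/500 = 0.74000.
Now use the now-vs-future pair: 2712 = β·δ·5690 gives β = 2712/(0.74000·5690) ≈ 0.644.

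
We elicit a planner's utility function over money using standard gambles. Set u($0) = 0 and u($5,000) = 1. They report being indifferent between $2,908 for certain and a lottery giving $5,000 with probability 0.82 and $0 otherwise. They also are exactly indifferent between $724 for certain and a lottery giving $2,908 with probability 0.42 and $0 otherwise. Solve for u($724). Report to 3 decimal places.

0.344

The first gamble pins u($2,908): it must equal 0.82·1 + 0.18·0 = 0.82.
The second indifference gives u($724) = 0.42·u($2,908) + 0.58·u($0) = 0.42·0.82 + 0.58·0.00 = 0.3444.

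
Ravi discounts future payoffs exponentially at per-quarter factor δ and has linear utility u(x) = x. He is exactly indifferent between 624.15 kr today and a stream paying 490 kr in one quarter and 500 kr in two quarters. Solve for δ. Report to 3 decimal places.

δ ≈ 0.730

The stream is worth 490δ + 500δ² today, so 490δ + 500δ² = 624.15.
So 500δ² + 490δ − 624.15 = 0.
By the quadratic formula (taking the positive root), δ = (−490 + √1488400.00) / 1000 ≈ 0.730.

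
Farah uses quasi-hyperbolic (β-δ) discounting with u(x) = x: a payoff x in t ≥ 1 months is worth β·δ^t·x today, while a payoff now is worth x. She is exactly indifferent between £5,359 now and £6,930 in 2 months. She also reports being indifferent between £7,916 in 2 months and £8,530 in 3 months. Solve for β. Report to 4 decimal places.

From the later pair, β·δ^2·7916 = β·δ^3·8530; dividing through, δ = 7916/8530 = 0.92802.
Now use the now-vs-future pair: 5359 = β·δ^2·6930 gives β = 5359/(0.86122·6930) ≈ 0.8979.

β ≈ 0.8979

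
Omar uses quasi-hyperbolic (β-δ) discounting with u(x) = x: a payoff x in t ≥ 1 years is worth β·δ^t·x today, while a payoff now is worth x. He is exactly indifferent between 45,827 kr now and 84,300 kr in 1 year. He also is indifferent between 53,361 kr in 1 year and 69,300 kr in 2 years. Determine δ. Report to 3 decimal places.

δ ≈ 0.770

The second indifference involves only future payoffs, so β cancels: β·δ^1·53361 = β·δ^2·69300, giving δ = 53361/69300 = 0.77000.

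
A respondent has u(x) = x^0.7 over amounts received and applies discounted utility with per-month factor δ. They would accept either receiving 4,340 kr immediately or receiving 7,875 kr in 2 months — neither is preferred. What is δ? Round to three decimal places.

δ ≈ 0.812

Indifference means u(4340) = δ^2 · u(7875), so δ^2 = u(4340)/u(7875).
Since u(x) = x^0.7, δ^2 = (4340/7875)^0.7 = 0.55111^0.7 = 0.65897.
Hence δ = (0.65897)^(1/2) = 0.81177.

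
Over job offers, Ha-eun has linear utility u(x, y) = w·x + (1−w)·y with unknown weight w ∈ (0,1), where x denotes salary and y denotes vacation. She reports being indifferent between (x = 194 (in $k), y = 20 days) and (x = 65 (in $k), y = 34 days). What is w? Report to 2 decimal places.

w = 0.10

Indifference: w·194 + (1−w)·20 = w·65 + (1−w)·34.
w·(194−65) = (1−w)·(34−20), i.e. w·129 = (1−w)·14.
The marginal rate of substitution is 14/129, so w = 14/(129+14) = 0.10.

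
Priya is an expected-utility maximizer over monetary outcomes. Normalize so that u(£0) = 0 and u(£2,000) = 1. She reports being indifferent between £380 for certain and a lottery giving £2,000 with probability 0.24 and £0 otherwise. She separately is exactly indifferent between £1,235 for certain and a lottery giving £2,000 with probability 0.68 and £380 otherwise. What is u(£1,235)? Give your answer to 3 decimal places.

First, u(£380) = 0.24·u(£2,000) + 0.76·u(£0) = 0.24.
The second indifference gives u(£1,235) = 0.68·u(£2,000) + 0.32·u(£380) = 0.68·1.00 + 0.32·0.24 = 0.7568.

0.757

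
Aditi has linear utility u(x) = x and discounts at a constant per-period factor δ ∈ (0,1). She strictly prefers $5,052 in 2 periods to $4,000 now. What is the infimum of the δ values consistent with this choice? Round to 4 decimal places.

Under u(x) = x this choice says 4000 < δ^2·5052.
Dividing by 5052: δ^2 > 0.79177. Both sides are positive, so the square root keeps the direction.
δ > (4000/5052)^(1/2) ≈ 0.8898.

δ > 0.8898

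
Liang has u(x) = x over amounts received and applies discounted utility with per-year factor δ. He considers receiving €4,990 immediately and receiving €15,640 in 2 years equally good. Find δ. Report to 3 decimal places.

Indifference means u(4990) = δ^2 · u(15640), so δ^2 = u(4990)/u(15640).
With u(x) = x: δ^2 = 4990/15640 = 0.31905.
Taking the square root: δ = 0.31905^(1/2) ≈ 0.565.

δ ≈ 0.565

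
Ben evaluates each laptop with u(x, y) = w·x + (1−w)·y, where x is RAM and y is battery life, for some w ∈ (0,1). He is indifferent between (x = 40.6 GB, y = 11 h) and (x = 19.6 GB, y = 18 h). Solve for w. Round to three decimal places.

w = 0.250

u(40.6,11) = u(19.6,18) means w·40.6 + (1−w)·11 = w·19.6 + (1−w)·18.
Collecting terms: w·21 = (1−w)·7.
So w/(1−w) = 7/21 = 0.3333, giving w = 7/(21+7) = 0.250.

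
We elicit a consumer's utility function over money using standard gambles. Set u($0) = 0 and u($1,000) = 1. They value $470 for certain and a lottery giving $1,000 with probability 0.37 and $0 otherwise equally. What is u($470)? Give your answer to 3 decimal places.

The indifference gives u($470) = 0.37·u($1,000) + 0.63·u($0) = 0.37·1 + 0.63·0 = 0.37.

0.370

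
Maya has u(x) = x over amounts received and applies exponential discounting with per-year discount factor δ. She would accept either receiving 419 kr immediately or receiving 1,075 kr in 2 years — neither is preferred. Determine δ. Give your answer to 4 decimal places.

The payoff in 2 years is discounted by δ^2, so u(419) = δ^2·u(1075) and δ^2 = u(419)/u(1075).
With u(x) = x: δ^2 = 419/1075 = 0.38977.
Taking the square root: δ = 0.38977^(1/2) ≈ 0.6243.

δ ≈ 0.6243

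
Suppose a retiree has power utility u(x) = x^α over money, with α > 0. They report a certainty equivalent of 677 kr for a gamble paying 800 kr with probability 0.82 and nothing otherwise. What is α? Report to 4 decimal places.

EU(lottery) = 0.82·800^α + 0.18·0 = 0.82·800^α.
Indifference: 677^α = 0.82·800^α, so (677/800)^α = 0.82.
Taking logs: α·ln(677/800) = ln(0.82), so α = -0.1984509 / -0.1669405 ≈ 1.1888.

α ≈ 1.1888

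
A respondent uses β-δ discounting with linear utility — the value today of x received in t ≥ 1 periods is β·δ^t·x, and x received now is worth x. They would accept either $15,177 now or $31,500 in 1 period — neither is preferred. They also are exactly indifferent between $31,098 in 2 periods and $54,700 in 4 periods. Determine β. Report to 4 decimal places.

β ≈ 0.6390

The second indifference involves only future payoffs, so β cancels: β·δ^2·31098 = β·δ^4·54700, giving δ^2 = 31098/54700 = 0.56852, so δ = 0.75400.
Now use the now-vs-future pair: 15177 = β·δ·31500 gives β = 15177/(0.75400·31500) ≈ 0.6390.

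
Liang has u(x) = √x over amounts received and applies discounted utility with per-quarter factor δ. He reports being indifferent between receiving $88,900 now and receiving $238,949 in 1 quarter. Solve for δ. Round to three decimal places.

Indifference means u(88900) = δ · u(238949), so δ = u(88900)/u(238949).
With u(x) = √x: δ = √88900/√238949 = √(88900/238949) = 0.60996.

δ ≈ 0.610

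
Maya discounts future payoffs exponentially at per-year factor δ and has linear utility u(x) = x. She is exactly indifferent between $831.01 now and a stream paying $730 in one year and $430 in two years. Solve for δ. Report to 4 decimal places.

The stream is worth 730δ + 430δ² today, so 730δ + 430δ² = 831.01.
Rearranged: 430δ² + 730δ − 831.01 = 0.
By the quadratic formula (taking the positive root), δ = (−730 + √1962237.20) / 860 ≈ 0.7800.

δ ≈ 0.7800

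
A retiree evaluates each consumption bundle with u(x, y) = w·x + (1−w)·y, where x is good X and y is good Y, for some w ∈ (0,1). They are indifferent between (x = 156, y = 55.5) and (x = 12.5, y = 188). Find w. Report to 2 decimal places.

w = 0.48

Indifference: w·156 + (1−w)·55.5 = w·12.5 + (1−w)·188.
Rearranging, 143.5·w − 132.5·(1−w) = 0.
Hence w = 132.5/(143.5+132.5) = 132.5/276 = 0.48.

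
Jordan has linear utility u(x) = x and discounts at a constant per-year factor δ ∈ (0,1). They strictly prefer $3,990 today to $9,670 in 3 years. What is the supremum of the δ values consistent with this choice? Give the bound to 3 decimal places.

The preference means 3990 > δ^3·9670.
So δ^3 < 3990/9670 = 0.41262; taking the cube root of both positive sides preserves the inequality.
δ < (3990/9670)^(1/3) ≈ 0.744.

δ < 0.744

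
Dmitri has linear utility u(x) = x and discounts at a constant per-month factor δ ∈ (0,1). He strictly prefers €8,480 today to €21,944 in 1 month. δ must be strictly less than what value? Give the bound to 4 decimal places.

δ < 0.3864

The preference means 8480 > δ·21944.
Dividing through by 21944 gives δ < 0.38644.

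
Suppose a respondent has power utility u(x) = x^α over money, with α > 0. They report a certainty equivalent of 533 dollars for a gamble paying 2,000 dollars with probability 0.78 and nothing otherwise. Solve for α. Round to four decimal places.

EU(lottery) = 0.78·2000^α + 0.22·0 = 0.78·2000^α.
Setting u(533) equal to that: 533^α = 0.78·2000^α ⇒ (533/2000)^α = 0.78.
α = ln(0.78) / ln(533/2000) = -0.2484614/-1.3223810 ≈ 0.1879.

α ≈ 0.1879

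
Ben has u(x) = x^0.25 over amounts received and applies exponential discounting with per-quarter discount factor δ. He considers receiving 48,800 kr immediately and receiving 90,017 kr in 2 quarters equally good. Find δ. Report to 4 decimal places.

Equating discounted utilities: u(48800) = δ^2·u(90017) ⇒ δ^2 = u(48800)/u(90017).
With u(x) = x^0.25: δ^2 = 48800^0.25/90017^0.25 = (48800/90017)^0.25 = 0.85807.
Taking the square root: δ = 0.85807^(1/2) ≈ 0.9263.

δ ≈ 0.9263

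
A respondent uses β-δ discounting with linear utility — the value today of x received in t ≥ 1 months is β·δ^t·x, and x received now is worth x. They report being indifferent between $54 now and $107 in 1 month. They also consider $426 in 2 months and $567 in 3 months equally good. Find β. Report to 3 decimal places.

β ≈ 0.672

From the later pair, β·δ^2·426 = β·δ^3·567; dividing through, δ = 426/567 = 0.75132.
Substituting δ into 54 = β·δ·107: β = 54/(80.392) ≈ 0.672.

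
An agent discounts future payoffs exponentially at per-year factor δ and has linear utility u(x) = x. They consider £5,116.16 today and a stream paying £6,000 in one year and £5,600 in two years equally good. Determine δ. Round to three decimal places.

δ ≈ 0.560

Present value of the stream is 6000·δ + 5600·δ². Indifference gives 6000δ + 5600δ² = 5116.16.
Rearranged: 5600δ² + 6000δ − 5116.16 = 0.
By the quadratic formula (taking the positive root), δ = (−6000 + √150601984.00) / 11200 ≈ 0.560.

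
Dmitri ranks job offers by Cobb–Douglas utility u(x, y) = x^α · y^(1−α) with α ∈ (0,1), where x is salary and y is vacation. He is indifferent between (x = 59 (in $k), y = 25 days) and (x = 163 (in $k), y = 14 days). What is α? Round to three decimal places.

α ≈ 0.363

Set the two utilities equal: 59^α·25^(1−α) = 163^α·14^(1−α).
Rearrange to (59/163)^α = (14/25)^(1−α) and take logs: α·-1.016213 = (1−α)·-0.579818.
So α/(1−α) = (-0.579818)/(-1.016213) = 0.570567, and α = 0.570567/1.570567 ≈ 0.363.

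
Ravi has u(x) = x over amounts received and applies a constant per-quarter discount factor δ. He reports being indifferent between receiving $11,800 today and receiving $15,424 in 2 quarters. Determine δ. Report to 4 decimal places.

Equating discounted utilities: u(11800) = δ^2·u(15424) ⇒ δ^2 = u(11800)/u(15424).
With u(x) = x: δ^2 = 11800/15424 = 0.76504.
Taking the square root: δ = 0.76504^(1/2) ≈ 0.8747.

δ ≈ 0.8747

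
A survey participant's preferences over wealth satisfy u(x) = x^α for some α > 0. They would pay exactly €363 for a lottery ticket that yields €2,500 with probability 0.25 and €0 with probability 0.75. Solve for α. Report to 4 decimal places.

α ≈ 0.7184

Since u(0) = 0, the lottery's EU is 0.25·2500^α.
Indifference: 363^α = 0.25·2500^α, so (363/2500)^α = 0.25.
Taking logs: α·ln(363/2500) = ln(0.25), so α = -1.3862944 / -1.9296432 ≈ 0.7184.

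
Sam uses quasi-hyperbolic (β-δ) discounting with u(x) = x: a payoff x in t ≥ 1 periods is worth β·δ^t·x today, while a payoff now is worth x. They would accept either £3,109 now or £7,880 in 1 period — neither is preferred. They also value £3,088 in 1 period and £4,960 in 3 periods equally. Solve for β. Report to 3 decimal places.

β ≈ 0.500

The second indifference involves only future payoffs, so β cancels: β·δ^1·3088 = β·δ^3·4960, giving δ^2 = 3088/4960 = 0.62258, so δ = 0.78904.
Now use the now-vs-future pair: 3109 = β·δ·7880 gives β = 3109/(0.78904·7880) ≈ 0.500.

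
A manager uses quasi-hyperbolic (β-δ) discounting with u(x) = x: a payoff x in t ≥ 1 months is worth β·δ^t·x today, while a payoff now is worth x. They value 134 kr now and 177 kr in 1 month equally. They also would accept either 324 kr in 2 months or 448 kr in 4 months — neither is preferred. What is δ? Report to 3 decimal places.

From the later pair, β·δ^2·324 = β·δ^4·448; dividing through, δ^2 = 324/448 = 0.72321, so δ = 0.85042.

δ ≈ 0.850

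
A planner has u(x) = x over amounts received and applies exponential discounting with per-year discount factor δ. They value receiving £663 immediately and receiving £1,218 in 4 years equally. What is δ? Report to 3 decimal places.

δ ≈ 0.859

The payoff in 4 years is discounted by δ^4, so u(663) = δ^4·u(1218) and δ^4 = u(663)/u(1218).
With u(x) = x: δ^4 = 663/1218 = 0.54433.
Hence δ = (0.54433)^(1/4) = 0.85895.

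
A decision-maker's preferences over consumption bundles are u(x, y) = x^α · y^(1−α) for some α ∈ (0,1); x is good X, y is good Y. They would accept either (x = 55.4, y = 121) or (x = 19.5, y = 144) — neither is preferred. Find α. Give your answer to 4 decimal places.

Set the two utilities equal: 55.4^α·121^(1−α) = 19.5^α·144^(1−α).
Taking logs: α·ln 55.4 + (1−α)·ln 121 = α·ln 19.5 + (1−α)·ln 144, i.e. α·1.0441651 = (1−α)·0.1740228.
With A = 1.0441651 and B = 0.1740228: α·A = (1−α)·B, so α = B/(A+B) = 0.1740228/1.2181879 ≈ 0.1429.

α ≈ 0.1429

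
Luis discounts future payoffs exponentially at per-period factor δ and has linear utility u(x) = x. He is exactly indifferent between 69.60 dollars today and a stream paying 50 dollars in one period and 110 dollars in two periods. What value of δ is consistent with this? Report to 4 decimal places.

δ ≈ 0.6000

Equating present values: 69.60 = 50δ + 110δ².
So 110δ² + 50δ − 69.60 = 0.
By the quadratic formula (taking the positive root), δ = (−50 + √33124.00) / 220 ≈ 0.6000.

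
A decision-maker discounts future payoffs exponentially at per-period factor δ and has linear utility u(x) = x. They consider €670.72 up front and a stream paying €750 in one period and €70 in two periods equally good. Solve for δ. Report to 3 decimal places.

δ ≈ 0.830

Present value of the stream is 750·δ + 70·δ². Indifference gives 750δ + 70δ² = 670.72.
So 70δ² + 750δ − 670.72 = 0.
δ = (−750 + √(750² + 4·70·670.72)) / (2·70) = (−750 + √750301.60) / 140 ≈ 0.830.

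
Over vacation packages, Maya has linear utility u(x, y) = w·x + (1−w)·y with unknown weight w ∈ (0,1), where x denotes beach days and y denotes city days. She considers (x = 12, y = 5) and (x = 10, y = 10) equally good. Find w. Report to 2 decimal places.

Equating utilities: w·12 + (1−w)·5 = w·10 + (1−w)·10.
Rearranging, 2·w − 5·(1−w) = 0.
The marginal rate of substitution is 5/2, so w = 5/(2+5) = 0.71.

w = 0.71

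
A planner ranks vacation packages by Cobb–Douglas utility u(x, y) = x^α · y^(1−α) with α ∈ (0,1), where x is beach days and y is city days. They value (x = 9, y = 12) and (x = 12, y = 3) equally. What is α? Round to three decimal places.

α ≈ 0.828

The Cobb–Douglas utilities coincide, so 9^α·12^(1−α) = 12^α·3^(1−α).
Taking logs: α·ln 9 + (1−α)·ln 12 = α·ln 12 + (1−α)·ln 3, i.e. α·-0.287682 = (1−α)·-1.386294.
So α/(1−α) = (-1.386294)/(-0.287682) = 4.818842, and α = 4.818842/5.818842 ≈ 0.828.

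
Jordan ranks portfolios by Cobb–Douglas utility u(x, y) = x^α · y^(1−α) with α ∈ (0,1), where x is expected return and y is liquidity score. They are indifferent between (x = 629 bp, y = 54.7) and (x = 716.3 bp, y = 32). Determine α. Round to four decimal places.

α ≈ 0.8049

Indifference: 629^α · 54.7^(1−α) = 716.3^α · 32^(1−α).
Rearrange to (629/716.3)^α = (32/54.7)^(1−α) and take logs: α·-0.1299678 = (1−α)·-0.5361278.
With A = -0.1299678 and B = -0.5361278: α·A = (1−α)·B, so α = B/(A+B) = -0.5361278/-0.6660956 ≈ 0.8049.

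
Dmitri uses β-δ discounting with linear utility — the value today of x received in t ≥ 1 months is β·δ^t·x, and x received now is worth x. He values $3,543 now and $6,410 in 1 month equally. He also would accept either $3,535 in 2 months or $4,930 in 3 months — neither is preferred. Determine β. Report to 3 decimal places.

β ≈ 0.771

From the later pair, β·δ^2·3535 = β·δ^3·4930; dividing through, δ = 3535/4930 = 0.71704.
The first indifference: 3543 = β·δ·6410, so β = 3543/(δ·6410) = 3543/(0.71704·6410) ≈ 0.771.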